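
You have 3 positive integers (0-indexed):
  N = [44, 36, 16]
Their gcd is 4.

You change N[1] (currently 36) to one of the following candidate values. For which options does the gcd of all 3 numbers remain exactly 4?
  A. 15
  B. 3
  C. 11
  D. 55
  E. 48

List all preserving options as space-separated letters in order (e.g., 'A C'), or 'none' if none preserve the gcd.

Old gcd = 4; gcd of others (without N[1]) = 4
New gcd for candidate v: gcd(4, v). Preserves old gcd iff gcd(4, v) = 4.
  Option A: v=15, gcd(4,15)=1 -> changes
  Option B: v=3, gcd(4,3)=1 -> changes
  Option C: v=11, gcd(4,11)=1 -> changes
  Option D: v=55, gcd(4,55)=1 -> changes
  Option E: v=48, gcd(4,48)=4 -> preserves

Answer: E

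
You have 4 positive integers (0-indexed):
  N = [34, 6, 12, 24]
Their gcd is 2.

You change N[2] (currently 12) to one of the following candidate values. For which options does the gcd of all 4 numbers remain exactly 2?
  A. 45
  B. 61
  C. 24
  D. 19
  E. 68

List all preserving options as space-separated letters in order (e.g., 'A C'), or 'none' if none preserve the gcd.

Old gcd = 2; gcd of others (without N[2]) = 2
New gcd for candidate v: gcd(2, v). Preserves old gcd iff gcd(2, v) = 2.
  Option A: v=45, gcd(2,45)=1 -> changes
  Option B: v=61, gcd(2,61)=1 -> changes
  Option C: v=24, gcd(2,24)=2 -> preserves
  Option D: v=19, gcd(2,19)=1 -> changes
  Option E: v=68, gcd(2,68)=2 -> preserves

Answer: C E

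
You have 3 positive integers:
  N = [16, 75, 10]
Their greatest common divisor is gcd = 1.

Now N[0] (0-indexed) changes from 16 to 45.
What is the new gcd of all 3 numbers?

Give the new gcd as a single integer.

Answer: 5

Derivation:
Numbers: [16, 75, 10], gcd = 1
Change: index 0, 16 -> 45
gcd of the OTHER numbers (without index 0): gcd([75, 10]) = 5
New gcd = gcd(g_others, new_val) = gcd(5, 45) = 5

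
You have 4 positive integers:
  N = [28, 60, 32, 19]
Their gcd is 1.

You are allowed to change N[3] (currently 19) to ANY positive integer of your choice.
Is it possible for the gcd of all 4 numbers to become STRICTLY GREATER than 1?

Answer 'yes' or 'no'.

Current gcd = 1
gcd of all OTHER numbers (without N[3]=19): gcd([28, 60, 32]) = 4
The new gcd after any change is gcd(4, new_value).
This can be at most 4.
Since 4 > old gcd 1, the gcd CAN increase (e.g., set N[3] = 4).

Answer: yes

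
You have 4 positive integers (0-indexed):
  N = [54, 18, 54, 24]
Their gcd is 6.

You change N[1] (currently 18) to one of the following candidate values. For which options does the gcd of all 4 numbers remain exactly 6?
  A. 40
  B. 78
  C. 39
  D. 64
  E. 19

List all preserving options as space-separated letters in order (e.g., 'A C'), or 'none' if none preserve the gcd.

Answer: B

Derivation:
Old gcd = 6; gcd of others (without N[1]) = 6
New gcd for candidate v: gcd(6, v). Preserves old gcd iff gcd(6, v) = 6.
  Option A: v=40, gcd(6,40)=2 -> changes
  Option B: v=78, gcd(6,78)=6 -> preserves
  Option C: v=39, gcd(6,39)=3 -> changes
  Option D: v=64, gcd(6,64)=2 -> changes
  Option E: v=19, gcd(6,19)=1 -> changes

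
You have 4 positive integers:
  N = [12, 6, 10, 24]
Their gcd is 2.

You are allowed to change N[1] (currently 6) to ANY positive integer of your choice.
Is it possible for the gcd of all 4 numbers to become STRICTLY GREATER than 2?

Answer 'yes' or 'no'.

Answer: no

Derivation:
Current gcd = 2
gcd of all OTHER numbers (without N[1]=6): gcd([12, 10, 24]) = 2
The new gcd after any change is gcd(2, new_value).
This can be at most 2.
Since 2 = old gcd 2, the gcd can only stay the same or decrease.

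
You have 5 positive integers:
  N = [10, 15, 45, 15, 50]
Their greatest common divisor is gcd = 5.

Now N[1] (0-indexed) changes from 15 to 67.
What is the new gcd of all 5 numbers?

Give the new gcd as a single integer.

Numbers: [10, 15, 45, 15, 50], gcd = 5
Change: index 1, 15 -> 67
gcd of the OTHER numbers (without index 1): gcd([10, 45, 15, 50]) = 5
New gcd = gcd(g_others, new_val) = gcd(5, 67) = 1

Answer: 1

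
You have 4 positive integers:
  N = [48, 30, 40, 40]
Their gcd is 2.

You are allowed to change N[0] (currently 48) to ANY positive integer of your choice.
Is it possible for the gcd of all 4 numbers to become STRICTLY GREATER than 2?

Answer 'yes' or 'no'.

Current gcd = 2
gcd of all OTHER numbers (without N[0]=48): gcd([30, 40, 40]) = 10
The new gcd after any change is gcd(10, new_value).
This can be at most 10.
Since 10 > old gcd 2, the gcd CAN increase (e.g., set N[0] = 10).

Answer: yes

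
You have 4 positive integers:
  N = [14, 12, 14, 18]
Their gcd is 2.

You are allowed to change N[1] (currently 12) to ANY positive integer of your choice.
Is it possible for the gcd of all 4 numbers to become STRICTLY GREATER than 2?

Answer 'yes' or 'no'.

Current gcd = 2
gcd of all OTHER numbers (without N[1]=12): gcd([14, 14, 18]) = 2
The new gcd after any change is gcd(2, new_value).
This can be at most 2.
Since 2 = old gcd 2, the gcd can only stay the same or decrease.

Answer: no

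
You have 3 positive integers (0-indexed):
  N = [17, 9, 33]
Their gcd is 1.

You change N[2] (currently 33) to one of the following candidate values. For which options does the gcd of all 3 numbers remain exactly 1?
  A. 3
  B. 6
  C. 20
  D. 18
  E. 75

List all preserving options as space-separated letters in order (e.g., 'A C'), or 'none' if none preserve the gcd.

Old gcd = 1; gcd of others (without N[2]) = 1
New gcd for candidate v: gcd(1, v). Preserves old gcd iff gcd(1, v) = 1.
  Option A: v=3, gcd(1,3)=1 -> preserves
  Option B: v=6, gcd(1,6)=1 -> preserves
  Option C: v=20, gcd(1,20)=1 -> preserves
  Option D: v=18, gcd(1,18)=1 -> preserves
  Option E: v=75, gcd(1,75)=1 -> preserves

Answer: A B C D E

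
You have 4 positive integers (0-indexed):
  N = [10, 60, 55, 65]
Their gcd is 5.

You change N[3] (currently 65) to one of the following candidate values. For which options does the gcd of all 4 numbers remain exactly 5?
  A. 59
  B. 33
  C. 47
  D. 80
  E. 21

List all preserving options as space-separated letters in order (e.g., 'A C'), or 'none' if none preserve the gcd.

Answer: D

Derivation:
Old gcd = 5; gcd of others (without N[3]) = 5
New gcd for candidate v: gcd(5, v). Preserves old gcd iff gcd(5, v) = 5.
  Option A: v=59, gcd(5,59)=1 -> changes
  Option B: v=33, gcd(5,33)=1 -> changes
  Option C: v=47, gcd(5,47)=1 -> changes
  Option D: v=80, gcd(5,80)=5 -> preserves
  Option E: v=21, gcd(5,21)=1 -> changes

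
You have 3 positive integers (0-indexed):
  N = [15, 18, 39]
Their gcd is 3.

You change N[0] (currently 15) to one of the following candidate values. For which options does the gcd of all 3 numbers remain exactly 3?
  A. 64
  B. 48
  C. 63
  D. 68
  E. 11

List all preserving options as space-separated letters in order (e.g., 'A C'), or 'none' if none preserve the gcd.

Old gcd = 3; gcd of others (without N[0]) = 3
New gcd for candidate v: gcd(3, v). Preserves old gcd iff gcd(3, v) = 3.
  Option A: v=64, gcd(3,64)=1 -> changes
  Option B: v=48, gcd(3,48)=3 -> preserves
  Option C: v=63, gcd(3,63)=3 -> preserves
  Option D: v=68, gcd(3,68)=1 -> changes
  Option E: v=11, gcd(3,11)=1 -> changes

Answer: B C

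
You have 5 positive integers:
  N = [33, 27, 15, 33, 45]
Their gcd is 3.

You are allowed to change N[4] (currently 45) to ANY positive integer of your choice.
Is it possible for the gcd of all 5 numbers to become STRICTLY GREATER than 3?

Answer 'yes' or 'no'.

Current gcd = 3
gcd of all OTHER numbers (without N[4]=45): gcd([33, 27, 15, 33]) = 3
The new gcd after any change is gcd(3, new_value).
This can be at most 3.
Since 3 = old gcd 3, the gcd can only stay the same or decrease.

Answer: no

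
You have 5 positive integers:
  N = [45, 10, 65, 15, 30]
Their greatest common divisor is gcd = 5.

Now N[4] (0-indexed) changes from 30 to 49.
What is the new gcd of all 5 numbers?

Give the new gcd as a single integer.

Numbers: [45, 10, 65, 15, 30], gcd = 5
Change: index 4, 30 -> 49
gcd of the OTHER numbers (without index 4): gcd([45, 10, 65, 15]) = 5
New gcd = gcd(g_others, new_val) = gcd(5, 49) = 1

Answer: 1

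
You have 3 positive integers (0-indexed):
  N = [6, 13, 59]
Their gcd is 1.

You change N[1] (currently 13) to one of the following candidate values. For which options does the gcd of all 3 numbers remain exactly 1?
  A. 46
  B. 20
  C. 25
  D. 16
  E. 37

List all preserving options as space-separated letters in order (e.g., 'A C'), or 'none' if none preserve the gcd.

Old gcd = 1; gcd of others (without N[1]) = 1
New gcd for candidate v: gcd(1, v). Preserves old gcd iff gcd(1, v) = 1.
  Option A: v=46, gcd(1,46)=1 -> preserves
  Option B: v=20, gcd(1,20)=1 -> preserves
  Option C: v=25, gcd(1,25)=1 -> preserves
  Option D: v=16, gcd(1,16)=1 -> preserves
  Option E: v=37, gcd(1,37)=1 -> preserves

Answer: A B C D E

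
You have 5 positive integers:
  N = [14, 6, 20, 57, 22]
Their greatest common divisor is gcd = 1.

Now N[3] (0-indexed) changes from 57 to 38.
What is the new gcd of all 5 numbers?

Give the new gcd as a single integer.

Numbers: [14, 6, 20, 57, 22], gcd = 1
Change: index 3, 57 -> 38
gcd of the OTHER numbers (without index 3): gcd([14, 6, 20, 22]) = 2
New gcd = gcd(g_others, new_val) = gcd(2, 38) = 2

Answer: 2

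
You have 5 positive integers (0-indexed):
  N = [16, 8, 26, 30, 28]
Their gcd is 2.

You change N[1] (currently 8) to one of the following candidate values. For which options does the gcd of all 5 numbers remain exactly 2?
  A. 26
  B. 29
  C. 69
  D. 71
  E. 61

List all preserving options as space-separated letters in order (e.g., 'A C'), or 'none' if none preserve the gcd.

Old gcd = 2; gcd of others (without N[1]) = 2
New gcd for candidate v: gcd(2, v). Preserves old gcd iff gcd(2, v) = 2.
  Option A: v=26, gcd(2,26)=2 -> preserves
  Option B: v=29, gcd(2,29)=1 -> changes
  Option C: v=69, gcd(2,69)=1 -> changes
  Option D: v=71, gcd(2,71)=1 -> changes
  Option E: v=61, gcd(2,61)=1 -> changes

Answer: A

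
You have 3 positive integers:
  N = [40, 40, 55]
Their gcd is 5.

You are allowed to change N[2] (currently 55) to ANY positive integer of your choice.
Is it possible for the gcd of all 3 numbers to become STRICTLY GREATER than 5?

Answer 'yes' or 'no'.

Current gcd = 5
gcd of all OTHER numbers (without N[2]=55): gcd([40, 40]) = 40
The new gcd after any change is gcd(40, new_value).
This can be at most 40.
Since 40 > old gcd 5, the gcd CAN increase (e.g., set N[2] = 40).

Answer: yes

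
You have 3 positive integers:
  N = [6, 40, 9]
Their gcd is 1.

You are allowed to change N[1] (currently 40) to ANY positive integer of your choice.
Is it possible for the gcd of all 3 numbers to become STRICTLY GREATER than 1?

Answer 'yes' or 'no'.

Current gcd = 1
gcd of all OTHER numbers (without N[1]=40): gcd([6, 9]) = 3
The new gcd after any change is gcd(3, new_value).
This can be at most 3.
Since 3 > old gcd 1, the gcd CAN increase (e.g., set N[1] = 3).

Answer: yes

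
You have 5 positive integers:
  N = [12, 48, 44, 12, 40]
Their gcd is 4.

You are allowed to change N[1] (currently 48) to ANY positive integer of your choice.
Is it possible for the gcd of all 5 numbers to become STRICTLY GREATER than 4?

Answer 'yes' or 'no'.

Answer: no

Derivation:
Current gcd = 4
gcd of all OTHER numbers (without N[1]=48): gcd([12, 44, 12, 40]) = 4
The new gcd after any change is gcd(4, new_value).
This can be at most 4.
Since 4 = old gcd 4, the gcd can only stay the same or decrease.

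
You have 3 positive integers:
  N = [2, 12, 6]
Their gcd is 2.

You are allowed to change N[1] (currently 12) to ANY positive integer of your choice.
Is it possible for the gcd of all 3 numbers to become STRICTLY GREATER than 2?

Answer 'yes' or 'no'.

Current gcd = 2
gcd of all OTHER numbers (without N[1]=12): gcd([2, 6]) = 2
The new gcd after any change is gcd(2, new_value).
This can be at most 2.
Since 2 = old gcd 2, the gcd can only stay the same or decrease.

Answer: no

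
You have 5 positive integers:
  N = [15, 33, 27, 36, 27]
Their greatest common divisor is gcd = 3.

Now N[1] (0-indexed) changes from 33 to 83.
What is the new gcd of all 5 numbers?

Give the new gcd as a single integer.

Numbers: [15, 33, 27, 36, 27], gcd = 3
Change: index 1, 33 -> 83
gcd of the OTHER numbers (without index 1): gcd([15, 27, 36, 27]) = 3
New gcd = gcd(g_others, new_val) = gcd(3, 83) = 1

Answer: 1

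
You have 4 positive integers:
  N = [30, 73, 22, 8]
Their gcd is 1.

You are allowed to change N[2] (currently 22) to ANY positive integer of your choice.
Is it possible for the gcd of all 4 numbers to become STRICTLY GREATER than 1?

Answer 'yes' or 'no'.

Current gcd = 1
gcd of all OTHER numbers (without N[2]=22): gcd([30, 73, 8]) = 1
The new gcd after any change is gcd(1, new_value).
This can be at most 1.
Since 1 = old gcd 1, the gcd can only stay the same or decrease.

Answer: no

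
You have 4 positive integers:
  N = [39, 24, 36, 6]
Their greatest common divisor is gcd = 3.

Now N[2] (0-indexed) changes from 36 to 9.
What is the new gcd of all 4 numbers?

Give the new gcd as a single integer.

Answer: 3

Derivation:
Numbers: [39, 24, 36, 6], gcd = 3
Change: index 2, 36 -> 9
gcd of the OTHER numbers (without index 2): gcd([39, 24, 6]) = 3
New gcd = gcd(g_others, new_val) = gcd(3, 9) = 3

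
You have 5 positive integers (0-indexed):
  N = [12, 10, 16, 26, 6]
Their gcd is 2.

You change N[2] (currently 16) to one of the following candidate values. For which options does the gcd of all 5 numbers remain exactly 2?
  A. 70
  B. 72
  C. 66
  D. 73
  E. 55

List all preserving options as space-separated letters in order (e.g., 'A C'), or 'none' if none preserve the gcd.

Old gcd = 2; gcd of others (without N[2]) = 2
New gcd for candidate v: gcd(2, v). Preserves old gcd iff gcd(2, v) = 2.
  Option A: v=70, gcd(2,70)=2 -> preserves
  Option B: v=72, gcd(2,72)=2 -> preserves
  Option C: v=66, gcd(2,66)=2 -> preserves
  Option D: v=73, gcd(2,73)=1 -> changes
  Option E: v=55, gcd(2,55)=1 -> changes

Answer: A B C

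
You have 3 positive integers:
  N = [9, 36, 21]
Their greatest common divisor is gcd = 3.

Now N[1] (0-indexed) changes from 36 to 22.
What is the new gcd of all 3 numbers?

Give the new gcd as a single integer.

Numbers: [9, 36, 21], gcd = 3
Change: index 1, 36 -> 22
gcd of the OTHER numbers (without index 1): gcd([9, 21]) = 3
New gcd = gcd(g_others, new_val) = gcd(3, 22) = 1

Answer: 1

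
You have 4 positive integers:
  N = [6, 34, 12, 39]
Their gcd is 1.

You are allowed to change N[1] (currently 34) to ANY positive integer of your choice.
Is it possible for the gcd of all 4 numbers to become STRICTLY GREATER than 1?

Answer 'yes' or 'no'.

Current gcd = 1
gcd of all OTHER numbers (without N[1]=34): gcd([6, 12, 39]) = 3
The new gcd after any change is gcd(3, new_value).
This can be at most 3.
Since 3 > old gcd 1, the gcd CAN increase (e.g., set N[1] = 3).

Answer: yes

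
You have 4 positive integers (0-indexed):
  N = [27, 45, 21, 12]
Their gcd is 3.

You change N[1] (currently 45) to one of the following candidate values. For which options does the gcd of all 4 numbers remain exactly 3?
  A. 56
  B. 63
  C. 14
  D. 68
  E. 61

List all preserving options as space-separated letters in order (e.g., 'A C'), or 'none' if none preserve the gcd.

Answer: B

Derivation:
Old gcd = 3; gcd of others (without N[1]) = 3
New gcd for candidate v: gcd(3, v). Preserves old gcd iff gcd(3, v) = 3.
  Option A: v=56, gcd(3,56)=1 -> changes
  Option B: v=63, gcd(3,63)=3 -> preserves
  Option C: v=14, gcd(3,14)=1 -> changes
  Option D: v=68, gcd(3,68)=1 -> changes
  Option E: v=61, gcd(3,61)=1 -> changes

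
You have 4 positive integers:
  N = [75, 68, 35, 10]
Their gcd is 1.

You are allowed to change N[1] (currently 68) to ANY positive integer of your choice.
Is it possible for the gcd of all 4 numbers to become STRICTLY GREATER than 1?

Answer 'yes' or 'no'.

Current gcd = 1
gcd of all OTHER numbers (without N[1]=68): gcd([75, 35, 10]) = 5
The new gcd after any change is gcd(5, new_value).
This can be at most 5.
Since 5 > old gcd 1, the gcd CAN increase (e.g., set N[1] = 5).

Answer: yes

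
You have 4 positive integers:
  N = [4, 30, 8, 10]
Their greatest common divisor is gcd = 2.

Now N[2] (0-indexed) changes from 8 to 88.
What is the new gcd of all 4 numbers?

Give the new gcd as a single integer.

Numbers: [4, 30, 8, 10], gcd = 2
Change: index 2, 8 -> 88
gcd of the OTHER numbers (without index 2): gcd([4, 30, 10]) = 2
New gcd = gcd(g_others, new_val) = gcd(2, 88) = 2

Answer: 2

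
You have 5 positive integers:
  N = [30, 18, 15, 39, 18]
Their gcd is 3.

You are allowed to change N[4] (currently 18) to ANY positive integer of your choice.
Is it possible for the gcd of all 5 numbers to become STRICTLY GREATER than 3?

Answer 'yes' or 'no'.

Current gcd = 3
gcd of all OTHER numbers (without N[4]=18): gcd([30, 18, 15, 39]) = 3
The new gcd after any change is gcd(3, new_value).
This can be at most 3.
Since 3 = old gcd 3, the gcd can only stay the same or decrease.

Answer: no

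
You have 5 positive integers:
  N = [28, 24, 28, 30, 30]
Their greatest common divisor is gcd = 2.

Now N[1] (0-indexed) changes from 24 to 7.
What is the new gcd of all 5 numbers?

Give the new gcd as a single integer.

Numbers: [28, 24, 28, 30, 30], gcd = 2
Change: index 1, 24 -> 7
gcd of the OTHER numbers (without index 1): gcd([28, 28, 30, 30]) = 2
New gcd = gcd(g_others, new_val) = gcd(2, 7) = 1

Answer: 1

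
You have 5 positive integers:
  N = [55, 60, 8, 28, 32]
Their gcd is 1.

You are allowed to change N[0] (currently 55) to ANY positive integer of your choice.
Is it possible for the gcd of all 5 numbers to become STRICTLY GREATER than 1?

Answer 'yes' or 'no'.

Answer: yes

Derivation:
Current gcd = 1
gcd of all OTHER numbers (without N[0]=55): gcd([60, 8, 28, 32]) = 4
The new gcd after any change is gcd(4, new_value).
This can be at most 4.
Since 4 > old gcd 1, the gcd CAN increase (e.g., set N[0] = 4).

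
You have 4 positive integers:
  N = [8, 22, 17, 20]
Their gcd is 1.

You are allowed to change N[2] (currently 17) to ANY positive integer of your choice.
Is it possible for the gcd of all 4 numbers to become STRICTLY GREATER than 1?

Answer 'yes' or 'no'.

Current gcd = 1
gcd of all OTHER numbers (without N[2]=17): gcd([8, 22, 20]) = 2
The new gcd after any change is gcd(2, new_value).
This can be at most 2.
Since 2 > old gcd 1, the gcd CAN increase (e.g., set N[2] = 2).

Answer: yes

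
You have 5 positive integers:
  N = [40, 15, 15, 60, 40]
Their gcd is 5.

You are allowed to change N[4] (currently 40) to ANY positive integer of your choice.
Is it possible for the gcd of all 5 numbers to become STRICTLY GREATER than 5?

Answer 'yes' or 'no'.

Current gcd = 5
gcd of all OTHER numbers (without N[4]=40): gcd([40, 15, 15, 60]) = 5
The new gcd after any change is gcd(5, new_value).
This can be at most 5.
Since 5 = old gcd 5, the gcd can only stay the same or decrease.

Answer: no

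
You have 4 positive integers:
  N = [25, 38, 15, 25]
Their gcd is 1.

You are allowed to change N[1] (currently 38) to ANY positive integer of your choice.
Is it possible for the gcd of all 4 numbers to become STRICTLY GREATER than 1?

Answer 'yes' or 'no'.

Answer: yes

Derivation:
Current gcd = 1
gcd of all OTHER numbers (without N[1]=38): gcd([25, 15, 25]) = 5
The new gcd after any change is gcd(5, new_value).
This can be at most 5.
Since 5 > old gcd 1, the gcd CAN increase (e.g., set N[1] = 5).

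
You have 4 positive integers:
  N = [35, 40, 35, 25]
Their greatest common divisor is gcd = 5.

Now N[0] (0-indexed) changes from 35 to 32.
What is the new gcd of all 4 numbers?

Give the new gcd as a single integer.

Answer: 1

Derivation:
Numbers: [35, 40, 35, 25], gcd = 5
Change: index 0, 35 -> 32
gcd of the OTHER numbers (without index 0): gcd([40, 35, 25]) = 5
New gcd = gcd(g_others, new_val) = gcd(5, 32) = 1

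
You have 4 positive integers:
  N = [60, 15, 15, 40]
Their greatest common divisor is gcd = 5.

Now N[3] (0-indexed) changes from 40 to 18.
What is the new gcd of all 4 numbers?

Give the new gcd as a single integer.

Numbers: [60, 15, 15, 40], gcd = 5
Change: index 3, 40 -> 18
gcd of the OTHER numbers (without index 3): gcd([60, 15, 15]) = 15
New gcd = gcd(g_others, new_val) = gcd(15, 18) = 3

Answer: 3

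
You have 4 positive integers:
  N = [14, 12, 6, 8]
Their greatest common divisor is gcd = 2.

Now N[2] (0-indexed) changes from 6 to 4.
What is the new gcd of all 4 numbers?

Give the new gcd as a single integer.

Numbers: [14, 12, 6, 8], gcd = 2
Change: index 2, 6 -> 4
gcd of the OTHER numbers (without index 2): gcd([14, 12, 8]) = 2
New gcd = gcd(g_others, new_val) = gcd(2, 4) = 2

Answer: 2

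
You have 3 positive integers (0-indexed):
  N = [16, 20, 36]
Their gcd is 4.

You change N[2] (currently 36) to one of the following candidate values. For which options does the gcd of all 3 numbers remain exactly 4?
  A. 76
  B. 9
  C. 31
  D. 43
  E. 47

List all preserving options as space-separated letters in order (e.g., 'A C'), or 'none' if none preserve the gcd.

Answer: A

Derivation:
Old gcd = 4; gcd of others (without N[2]) = 4
New gcd for candidate v: gcd(4, v). Preserves old gcd iff gcd(4, v) = 4.
  Option A: v=76, gcd(4,76)=4 -> preserves
  Option B: v=9, gcd(4,9)=1 -> changes
  Option C: v=31, gcd(4,31)=1 -> changes
  Option D: v=43, gcd(4,43)=1 -> changes
  Option E: v=47, gcd(4,47)=1 -> changes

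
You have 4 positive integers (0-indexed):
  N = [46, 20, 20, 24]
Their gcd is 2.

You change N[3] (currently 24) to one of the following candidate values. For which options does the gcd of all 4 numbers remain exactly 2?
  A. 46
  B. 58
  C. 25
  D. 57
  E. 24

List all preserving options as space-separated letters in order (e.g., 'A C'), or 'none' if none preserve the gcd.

Old gcd = 2; gcd of others (without N[3]) = 2
New gcd for candidate v: gcd(2, v). Preserves old gcd iff gcd(2, v) = 2.
  Option A: v=46, gcd(2,46)=2 -> preserves
  Option B: v=58, gcd(2,58)=2 -> preserves
  Option C: v=25, gcd(2,25)=1 -> changes
  Option D: v=57, gcd(2,57)=1 -> changes
  Option E: v=24, gcd(2,24)=2 -> preserves

Answer: A B E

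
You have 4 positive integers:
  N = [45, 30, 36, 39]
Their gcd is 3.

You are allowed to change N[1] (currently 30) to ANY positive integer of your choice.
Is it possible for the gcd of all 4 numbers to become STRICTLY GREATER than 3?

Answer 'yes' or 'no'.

Current gcd = 3
gcd of all OTHER numbers (without N[1]=30): gcd([45, 36, 39]) = 3
The new gcd after any change is gcd(3, new_value).
This can be at most 3.
Since 3 = old gcd 3, the gcd can only stay the same or decrease.

Answer: no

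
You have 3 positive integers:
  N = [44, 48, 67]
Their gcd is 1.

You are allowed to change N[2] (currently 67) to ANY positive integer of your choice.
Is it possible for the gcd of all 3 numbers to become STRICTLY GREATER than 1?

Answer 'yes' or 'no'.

Answer: yes

Derivation:
Current gcd = 1
gcd of all OTHER numbers (without N[2]=67): gcd([44, 48]) = 4
The new gcd after any change is gcd(4, new_value).
This can be at most 4.
Since 4 > old gcd 1, the gcd CAN increase (e.g., set N[2] = 4).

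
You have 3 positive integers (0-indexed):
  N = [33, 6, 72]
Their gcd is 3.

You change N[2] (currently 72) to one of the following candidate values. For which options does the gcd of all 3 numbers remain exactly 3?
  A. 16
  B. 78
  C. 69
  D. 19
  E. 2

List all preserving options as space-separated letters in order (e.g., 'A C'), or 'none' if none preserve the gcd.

Old gcd = 3; gcd of others (without N[2]) = 3
New gcd for candidate v: gcd(3, v). Preserves old gcd iff gcd(3, v) = 3.
  Option A: v=16, gcd(3,16)=1 -> changes
  Option B: v=78, gcd(3,78)=3 -> preserves
  Option C: v=69, gcd(3,69)=3 -> preserves
  Option D: v=19, gcd(3,19)=1 -> changes
  Option E: v=2, gcd(3,2)=1 -> changes

Answer: B C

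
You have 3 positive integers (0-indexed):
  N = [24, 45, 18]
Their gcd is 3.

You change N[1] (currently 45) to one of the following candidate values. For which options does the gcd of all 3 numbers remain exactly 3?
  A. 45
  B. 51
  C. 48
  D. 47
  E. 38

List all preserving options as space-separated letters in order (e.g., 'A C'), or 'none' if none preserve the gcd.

Answer: A B

Derivation:
Old gcd = 3; gcd of others (without N[1]) = 6
New gcd for candidate v: gcd(6, v). Preserves old gcd iff gcd(6, v) = 3.
  Option A: v=45, gcd(6,45)=3 -> preserves
  Option B: v=51, gcd(6,51)=3 -> preserves
  Option C: v=48, gcd(6,48)=6 -> changes
  Option D: v=47, gcd(6,47)=1 -> changes
  Option E: v=38, gcd(6,38)=2 -> changes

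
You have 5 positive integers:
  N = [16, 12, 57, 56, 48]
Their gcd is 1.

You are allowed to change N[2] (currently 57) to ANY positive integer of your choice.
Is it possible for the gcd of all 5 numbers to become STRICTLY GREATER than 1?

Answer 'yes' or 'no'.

Answer: yes

Derivation:
Current gcd = 1
gcd of all OTHER numbers (without N[2]=57): gcd([16, 12, 56, 48]) = 4
The new gcd after any change is gcd(4, new_value).
This can be at most 4.
Since 4 > old gcd 1, the gcd CAN increase (e.g., set N[2] = 4).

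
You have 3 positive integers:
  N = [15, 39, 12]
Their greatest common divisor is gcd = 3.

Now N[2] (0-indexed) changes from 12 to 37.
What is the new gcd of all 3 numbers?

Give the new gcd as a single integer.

Answer: 1

Derivation:
Numbers: [15, 39, 12], gcd = 3
Change: index 2, 12 -> 37
gcd of the OTHER numbers (without index 2): gcd([15, 39]) = 3
New gcd = gcd(g_others, new_val) = gcd(3, 37) = 1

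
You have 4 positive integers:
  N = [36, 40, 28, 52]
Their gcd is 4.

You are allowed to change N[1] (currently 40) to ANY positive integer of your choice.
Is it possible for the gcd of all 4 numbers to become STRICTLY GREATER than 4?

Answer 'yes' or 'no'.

Answer: no

Derivation:
Current gcd = 4
gcd of all OTHER numbers (without N[1]=40): gcd([36, 28, 52]) = 4
The new gcd after any change is gcd(4, new_value).
This can be at most 4.
Since 4 = old gcd 4, the gcd can only stay the same or decrease.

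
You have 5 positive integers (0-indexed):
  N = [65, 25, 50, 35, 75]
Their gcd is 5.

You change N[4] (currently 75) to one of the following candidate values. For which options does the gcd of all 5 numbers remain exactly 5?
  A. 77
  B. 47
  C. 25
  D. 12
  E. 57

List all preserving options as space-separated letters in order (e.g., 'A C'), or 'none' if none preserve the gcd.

Old gcd = 5; gcd of others (without N[4]) = 5
New gcd for candidate v: gcd(5, v). Preserves old gcd iff gcd(5, v) = 5.
  Option A: v=77, gcd(5,77)=1 -> changes
  Option B: v=47, gcd(5,47)=1 -> changes
  Option C: v=25, gcd(5,25)=5 -> preserves
  Option D: v=12, gcd(5,12)=1 -> changes
  Option E: v=57, gcd(5,57)=1 -> changes

Answer: C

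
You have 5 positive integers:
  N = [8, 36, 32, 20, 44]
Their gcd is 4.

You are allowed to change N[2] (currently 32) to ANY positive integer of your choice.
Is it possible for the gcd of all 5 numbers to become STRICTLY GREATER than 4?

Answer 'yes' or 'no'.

Current gcd = 4
gcd of all OTHER numbers (without N[2]=32): gcd([8, 36, 20, 44]) = 4
The new gcd after any change is gcd(4, new_value).
This can be at most 4.
Since 4 = old gcd 4, the gcd can only stay the same or decrease.

Answer: no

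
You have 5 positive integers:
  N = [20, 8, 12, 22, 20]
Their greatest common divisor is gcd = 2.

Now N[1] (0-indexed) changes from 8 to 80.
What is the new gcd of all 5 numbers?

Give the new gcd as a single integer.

Answer: 2

Derivation:
Numbers: [20, 8, 12, 22, 20], gcd = 2
Change: index 1, 8 -> 80
gcd of the OTHER numbers (without index 1): gcd([20, 12, 22, 20]) = 2
New gcd = gcd(g_others, new_val) = gcd(2, 80) = 2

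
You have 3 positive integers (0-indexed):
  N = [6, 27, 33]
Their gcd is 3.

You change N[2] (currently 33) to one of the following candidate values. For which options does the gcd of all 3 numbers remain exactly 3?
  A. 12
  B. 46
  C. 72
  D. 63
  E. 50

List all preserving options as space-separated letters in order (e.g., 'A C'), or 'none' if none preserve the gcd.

Old gcd = 3; gcd of others (without N[2]) = 3
New gcd for candidate v: gcd(3, v). Preserves old gcd iff gcd(3, v) = 3.
  Option A: v=12, gcd(3,12)=3 -> preserves
  Option B: v=46, gcd(3,46)=1 -> changes
  Option C: v=72, gcd(3,72)=3 -> preserves
  Option D: v=63, gcd(3,63)=3 -> preserves
  Option E: v=50, gcd(3,50)=1 -> changes

Answer: A C D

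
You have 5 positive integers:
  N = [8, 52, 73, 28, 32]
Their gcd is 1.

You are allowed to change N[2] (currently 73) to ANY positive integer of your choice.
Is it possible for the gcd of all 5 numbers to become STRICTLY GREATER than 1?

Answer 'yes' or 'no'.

Answer: yes

Derivation:
Current gcd = 1
gcd of all OTHER numbers (without N[2]=73): gcd([8, 52, 28, 32]) = 4
The new gcd after any change is gcd(4, new_value).
This can be at most 4.
Since 4 > old gcd 1, the gcd CAN increase (e.g., set N[2] = 4).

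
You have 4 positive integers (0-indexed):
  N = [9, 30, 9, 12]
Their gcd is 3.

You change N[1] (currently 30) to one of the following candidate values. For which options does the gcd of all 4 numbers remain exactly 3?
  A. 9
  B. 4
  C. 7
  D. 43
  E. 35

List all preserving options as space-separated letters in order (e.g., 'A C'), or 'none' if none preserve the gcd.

Old gcd = 3; gcd of others (without N[1]) = 3
New gcd for candidate v: gcd(3, v). Preserves old gcd iff gcd(3, v) = 3.
  Option A: v=9, gcd(3,9)=3 -> preserves
  Option B: v=4, gcd(3,4)=1 -> changes
  Option C: v=7, gcd(3,7)=1 -> changes
  Option D: v=43, gcd(3,43)=1 -> changes
  Option E: v=35, gcd(3,35)=1 -> changes

Answer: A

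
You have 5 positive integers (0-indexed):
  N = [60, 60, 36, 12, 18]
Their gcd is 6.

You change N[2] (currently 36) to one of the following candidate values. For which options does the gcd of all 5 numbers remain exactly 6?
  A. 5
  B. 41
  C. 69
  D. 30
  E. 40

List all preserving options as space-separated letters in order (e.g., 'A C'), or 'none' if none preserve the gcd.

Old gcd = 6; gcd of others (without N[2]) = 6
New gcd for candidate v: gcd(6, v). Preserves old gcd iff gcd(6, v) = 6.
  Option A: v=5, gcd(6,5)=1 -> changes
  Option B: v=41, gcd(6,41)=1 -> changes
  Option C: v=69, gcd(6,69)=3 -> changes
  Option D: v=30, gcd(6,30)=6 -> preserves
  Option E: v=40, gcd(6,40)=2 -> changes

Answer: D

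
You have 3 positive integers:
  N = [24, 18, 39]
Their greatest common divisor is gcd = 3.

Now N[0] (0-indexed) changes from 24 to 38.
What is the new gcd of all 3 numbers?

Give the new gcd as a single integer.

Numbers: [24, 18, 39], gcd = 3
Change: index 0, 24 -> 38
gcd of the OTHER numbers (without index 0): gcd([18, 39]) = 3
New gcd = gcd(g_others, new_val) = gcd(3, 38) = 1

Answer: 1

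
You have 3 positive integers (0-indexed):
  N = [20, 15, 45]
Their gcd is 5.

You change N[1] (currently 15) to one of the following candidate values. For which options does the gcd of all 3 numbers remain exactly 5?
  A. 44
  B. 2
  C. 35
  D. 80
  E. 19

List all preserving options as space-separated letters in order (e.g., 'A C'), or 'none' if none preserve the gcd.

Old gcd = 5; gcd of others (without N[1]) = 5
New gcd for candidate v: gcd(5, v). Preserves old gcd iff gcd(5, v) = 5.
  Option A: v=44, gcd(5,44)=1 -> changes
  Option B: v=2, gcd(5,2)=1 -> changes
  Option C: v=35, gcd(5,35)=5 -> preserves
  Option D: v=80, gcd(5,80)=5 -> preserves
  Option E: v=19, gcd(5,19)=1 -> changes

Answer: C D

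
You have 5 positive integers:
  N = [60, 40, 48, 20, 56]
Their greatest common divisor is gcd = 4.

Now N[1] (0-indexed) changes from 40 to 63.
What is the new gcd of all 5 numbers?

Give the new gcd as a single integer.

Numbers: [60, 40, 48, 20, 56], gcd = 4
Change: index 1, 40 -> 63
gcd of the OTHER numbers (without index 1): gcd([60, 48, 20, 56]) = 4
New gcd = gcd(g_others, new_val) = gcd(4, 63) = 1

Answer: 1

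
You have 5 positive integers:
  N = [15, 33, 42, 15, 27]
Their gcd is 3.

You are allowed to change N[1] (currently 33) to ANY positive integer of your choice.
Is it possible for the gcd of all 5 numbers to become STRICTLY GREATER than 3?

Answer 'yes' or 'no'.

Answer: no

Derivation:
Current gcd = 3
gcd of all OTHER numbers (without N[1]=33): gcd([15, 42, 15, 27]) = 3
The new gcd after any change is gcd(3, new_value).
This can be at most 3.
Since 3 = old gcd 3, the gcd can only stay the same or decrease.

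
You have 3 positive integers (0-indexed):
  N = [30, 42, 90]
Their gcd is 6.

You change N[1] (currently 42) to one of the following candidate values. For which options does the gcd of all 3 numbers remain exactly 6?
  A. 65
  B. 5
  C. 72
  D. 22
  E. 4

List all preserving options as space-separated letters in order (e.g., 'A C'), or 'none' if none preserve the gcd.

Old gcd = 6; gcd of others (without N[1]) = 30
New gcd for candidate v: gcd(30, v). Preserves old gcd iff gcd(30, v) = 6.
  Option A: v=65, gcd(30,65)=5 -> changes
  Option B: v=5, gcd(30,5)=5 -> changes
  Option C: v=72, gcd(30,72)=6 -> preserves
  Option D: v=22, gcd(30,22)=2 -> changes
  Option E: v=4, gcd(30,4)=2 -> changes

Answer: C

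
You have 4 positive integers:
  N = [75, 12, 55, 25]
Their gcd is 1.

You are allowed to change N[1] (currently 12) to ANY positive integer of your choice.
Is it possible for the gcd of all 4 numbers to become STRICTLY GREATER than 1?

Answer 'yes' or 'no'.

Answer: yes

Derivation:
Current gcd = 1
gcd of all OTHER numbers (without N[1]=12): gcd([75, 55, 25]) = 5
The new gcd after any change is gcd(5, new_value).
This can be at most 5.
Since 5 > old gcd 1, the gcd CAN increase (e.g., set N[1] = 5).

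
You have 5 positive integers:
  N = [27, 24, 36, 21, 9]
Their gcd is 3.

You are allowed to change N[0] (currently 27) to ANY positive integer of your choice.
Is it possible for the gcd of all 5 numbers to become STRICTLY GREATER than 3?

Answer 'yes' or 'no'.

Answer: no

Derivation:
Current gcd = 3
gcd of all OTHER numbers (without N[0]=27): gcd([24, 36, 21, 9]) = 3
The new gcd after any change is gcd(3, new_value).
This can be at most 3.
Since 3 = old gcd 3, the gcd can only stay the same or decrease.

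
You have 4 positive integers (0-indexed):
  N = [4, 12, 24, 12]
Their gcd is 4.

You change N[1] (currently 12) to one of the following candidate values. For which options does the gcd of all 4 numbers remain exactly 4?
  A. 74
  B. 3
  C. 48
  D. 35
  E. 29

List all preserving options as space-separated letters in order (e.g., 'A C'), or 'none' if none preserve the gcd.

Old gcd = 4; gcd of others (without N[1]) = 4
New gcd for candidate v: gcd(4, v). Preserves old gcd iff gcd(4, v) = 4.
  Option A: v=74, gcd(4,74)=2 -> changes
  Option B: v=3, gcd(4,3)=1 -> changes
  Option C: v=48, gcd(4,48)=4 -> preserves
  Option D: v=35, gcd(4,35)=1 -> changes
  Option E: v=29, gcd(4,29)=1 -> changes

Answer: C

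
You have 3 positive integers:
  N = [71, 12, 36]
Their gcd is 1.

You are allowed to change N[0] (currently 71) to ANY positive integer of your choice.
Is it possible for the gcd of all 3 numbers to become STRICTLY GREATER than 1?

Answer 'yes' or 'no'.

Answer: yes

Derivation:
Current gcd = 1
gcd of all OTHER numbers (without N[0]=71): gcd([12, 36]) = 12
The new gcd after any change is gcd(12, new_value).
This can be at most 12.
Since 12 > old gcd 1, the gcd CAN increase (e.g., set N[0] = 12).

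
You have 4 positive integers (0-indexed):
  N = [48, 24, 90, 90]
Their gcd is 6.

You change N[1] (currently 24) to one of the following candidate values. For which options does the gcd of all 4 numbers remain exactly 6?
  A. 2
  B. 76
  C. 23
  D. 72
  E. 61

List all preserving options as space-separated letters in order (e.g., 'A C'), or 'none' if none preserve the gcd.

Old gcd = 6; gcd of others (without N[1]) = 6
New gcd for candidate v: gcd(6, v). Preserves old gcd iff gcd(6, v) = 6.
  Option A: v=2, gcd(6,2)=2 -> changes
  Option B: v=76, gcd(6,76)=2 -> changes
  Option C: v=23, gcd(6,23)=1 -> changes
  Option D: v=72, gcd(6,72)=6 -> preserves
  Option E: v=61, gcd(6,61)=1 -> changes

Answer: D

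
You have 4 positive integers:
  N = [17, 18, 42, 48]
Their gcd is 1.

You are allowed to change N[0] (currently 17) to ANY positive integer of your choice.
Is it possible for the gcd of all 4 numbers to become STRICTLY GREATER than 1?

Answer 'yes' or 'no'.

Answer: yes

Derivation:
Current gcd = 1
gcd of all OTHER numbers (without N[0]=17): gcd([18, 42, 48]) = 6
The new gcd after any change is gcd(6, new_value).
This can be at most 6.
Since 6 > old gcd 1, the gcd CAN increase (e.g., set N[0] = 6).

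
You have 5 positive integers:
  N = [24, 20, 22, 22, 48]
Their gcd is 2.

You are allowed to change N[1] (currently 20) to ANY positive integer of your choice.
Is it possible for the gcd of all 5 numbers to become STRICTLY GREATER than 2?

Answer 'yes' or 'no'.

Current gcd = 2
gcd of all OTHER numbers (without N[1]=20): gcd([24, 22, 22, 48]) = 2
The new gcd after any change is gcd(2, new_value).
This can be at most 2.
Since 2 = old gcd 2, the gcd can only stay the same or decrease.

Answer: no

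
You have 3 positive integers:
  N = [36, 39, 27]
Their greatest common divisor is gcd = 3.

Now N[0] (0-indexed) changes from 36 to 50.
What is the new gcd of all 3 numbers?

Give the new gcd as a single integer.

Answer: 1

Derivation:
Numbers: [36, 39, 27], gcd = 3
Change: index 0, 36 -> 50
gcd of the OTHER numbers (without index 0): gcd([39, 27]) = 3
New gcd = gcd(g_others, new_val) = gcd(3, 50) = 1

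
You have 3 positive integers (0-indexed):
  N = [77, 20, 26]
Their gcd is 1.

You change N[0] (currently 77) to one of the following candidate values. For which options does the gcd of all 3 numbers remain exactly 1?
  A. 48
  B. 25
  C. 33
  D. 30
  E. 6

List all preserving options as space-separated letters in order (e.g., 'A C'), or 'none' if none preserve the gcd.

Answer: B C

Derivation:
Old gcd = 1; gcd of others (without N[0]) = 2
New gcd for candidate v: gcd(2, v). Preserves old gcd iff gcd(2, v) = 1.
  Option A: v=48, gcd(2,48)=2 -> changes
  Option B: v=25, gcd(2,25)=1 -> preserves
  Option C: v=33, gcd(2,33)=1 -> preserves
  Option D: v=30, gcd(2,30)=2 -> changes
  Option E: v=6, gcd(2,6)=2 -> changes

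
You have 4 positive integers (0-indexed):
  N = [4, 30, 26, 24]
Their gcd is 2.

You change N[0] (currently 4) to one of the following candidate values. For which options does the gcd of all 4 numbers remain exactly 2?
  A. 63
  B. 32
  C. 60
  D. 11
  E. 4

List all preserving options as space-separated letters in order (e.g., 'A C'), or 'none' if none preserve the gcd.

Answer: B C E

Derivation:
Old gcd = 2; gcd of others (without N[0]) = 2
New gcd for candidate v: gcd(2, v). Preserves old gcd iff gcd(2, v) = 2.
  Option A: v=63, gcd(2,63)=1 -> changes
  Option B: v=32, gcd(2,32)=2 -> preserves
  Option C: v=60, gcd(2,60)=2 -> preserves
  Option D: v=11, gcd(2,11)=1 -> changes
  Option E: v=4, gcd(2,4)=2 -> preserves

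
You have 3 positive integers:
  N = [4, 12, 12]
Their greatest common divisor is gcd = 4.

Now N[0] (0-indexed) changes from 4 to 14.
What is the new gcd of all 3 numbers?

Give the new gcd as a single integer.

Numbers: [4, 12, 12], gcd = 4
Change: index 0, 4 -> 14
gcd of the OTHER numbers (without index 0): gcd([12, 12]) = 12
New gcd = gcd(g_others, new_val) = gcd(12, 14) = 2

Answer: 2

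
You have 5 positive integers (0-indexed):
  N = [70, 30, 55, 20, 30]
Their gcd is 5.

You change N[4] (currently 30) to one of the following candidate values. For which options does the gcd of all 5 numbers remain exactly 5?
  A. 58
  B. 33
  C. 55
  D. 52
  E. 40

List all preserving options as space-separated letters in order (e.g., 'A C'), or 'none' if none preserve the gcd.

Old gcd = 5; gcd of others (without N[4]) = 5
New gcd for candidate v: gcd(5, v). Preserves old gcd iff gcd(5, v) = 5.
  Option A: v=58, gcd(5,58)=1 -> changes
  Option B: v=33, gcd(5,33)=1 -> changes
  Option C: v=55, gcd(5,55)=5 -> preserves
  Option D: v=52, gcd(5,52)=1 -> changes
  Option E: v=40, gcd(5,40)=5 -> preserves

Answer: C E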